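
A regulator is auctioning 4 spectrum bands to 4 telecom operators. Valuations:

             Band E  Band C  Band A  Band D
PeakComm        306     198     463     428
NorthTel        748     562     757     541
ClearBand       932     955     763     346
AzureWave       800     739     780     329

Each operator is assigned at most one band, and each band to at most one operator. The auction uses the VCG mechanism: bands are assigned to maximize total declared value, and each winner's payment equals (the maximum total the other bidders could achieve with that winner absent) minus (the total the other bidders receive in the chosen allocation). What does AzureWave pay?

Efficient allocation: PeakComm→Band D ($428M), NorthTel→Band A ($757M), ClearBand→Band C ($955M), AzureWave→Band E ($800M); total welfare W = $2940M.
AzureWave receives Band E at value $800M, so the others get W − 800 = $2140M.
Without AzureWave: best allocation of the remaining 3 bidders over all 4 bands is PeakComm→Band A ($463M), NorthTel→Band E ($748M), ClearBand→Band C ($955M), total $2166M.
VCG payment = (others' best without AzureWave) − (others' welfare with AzureWave) = 2166 − 2140 = $26M.

AzureWave pays $26M.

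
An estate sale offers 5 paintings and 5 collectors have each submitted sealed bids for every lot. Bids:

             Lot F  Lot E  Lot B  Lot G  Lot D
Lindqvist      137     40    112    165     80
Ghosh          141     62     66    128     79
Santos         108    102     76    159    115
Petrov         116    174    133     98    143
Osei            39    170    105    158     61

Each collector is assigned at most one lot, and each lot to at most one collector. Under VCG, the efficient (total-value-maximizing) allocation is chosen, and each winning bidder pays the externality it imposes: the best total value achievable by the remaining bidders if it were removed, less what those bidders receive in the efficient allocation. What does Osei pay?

Efficient allocation: Lindqvist→Lot B ($112), Ghosh→Lot F ($141), Santos→Lot G ($159), Petrov→Lot D ($143), Osei→Lot E ($170); total welfare W = $725.
Osei receives Lot E at value $170, so the others get W − 170 = $555.
Without Osei: best allocation of the remaining 4 bidders over all 5 lots is Lindqvist→Lot G ($165), Ghosh→Lot F ($141), Santos→Lot D ($115), Petrov→Lot E ($174), total $595.
VCG payment = (others' best without Osei) − (others' welfare with Osei) = 595 − 555 = $40.

Osei pays $40.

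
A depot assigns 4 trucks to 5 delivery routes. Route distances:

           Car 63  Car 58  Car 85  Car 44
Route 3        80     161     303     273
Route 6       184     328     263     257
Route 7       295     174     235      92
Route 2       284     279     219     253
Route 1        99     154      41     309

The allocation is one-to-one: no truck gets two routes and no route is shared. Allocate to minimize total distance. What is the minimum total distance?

Min total: 478 km

This is the linear assignment problem.
Optimal: Car 63→Route 6 (184 km), Car 58→Route 3 (161 km), Car 85→Route 1 (41 km), Car 44→Route 7 (92 km) — total 184+161+41+92 = 478 km.
Row-greedy (each truck in turn takes its cheapest remaining route) gives 545 km, worse by 67.
Swapping Car 63↔Car 44 (Car 63→Route 7 295 km, Car 44→Route 6 257 km) adds 276.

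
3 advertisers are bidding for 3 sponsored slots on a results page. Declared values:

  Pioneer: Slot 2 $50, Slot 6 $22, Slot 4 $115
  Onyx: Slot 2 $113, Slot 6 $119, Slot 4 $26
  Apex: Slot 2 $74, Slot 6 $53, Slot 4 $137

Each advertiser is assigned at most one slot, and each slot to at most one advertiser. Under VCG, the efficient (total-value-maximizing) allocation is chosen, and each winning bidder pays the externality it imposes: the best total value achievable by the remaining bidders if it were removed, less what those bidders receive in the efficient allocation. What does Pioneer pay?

Pioneer pays $63.

Efficient allocation: Pioneer→Slot 4 ($115), Onyx→Slot 6 ($119), Apex→Slot 2 ($74); total welfare W = $308.
Pioneer receives Slot 4 at value $115, so the others get W − 115 = $193.
Without Pioneer: best allocation of the remaining 2 bidders over all 3 slots is Onyx→Slot 6 ($119), Apex→Slot 4 ($137), total $256.
VCG payment = (others' best without Pioneer) − (others' welfare with Pioneer) = 256 − 193 = $63.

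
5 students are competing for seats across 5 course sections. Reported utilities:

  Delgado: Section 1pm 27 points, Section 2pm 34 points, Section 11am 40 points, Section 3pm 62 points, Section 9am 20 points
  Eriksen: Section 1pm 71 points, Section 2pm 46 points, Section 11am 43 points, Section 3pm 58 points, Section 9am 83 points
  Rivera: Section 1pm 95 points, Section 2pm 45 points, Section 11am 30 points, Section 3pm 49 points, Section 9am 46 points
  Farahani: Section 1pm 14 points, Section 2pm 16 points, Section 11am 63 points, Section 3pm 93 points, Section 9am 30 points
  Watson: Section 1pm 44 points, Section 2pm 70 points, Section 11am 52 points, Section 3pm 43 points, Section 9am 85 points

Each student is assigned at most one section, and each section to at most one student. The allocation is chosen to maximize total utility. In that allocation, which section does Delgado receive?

Delgado receives Section 11am.

Optimal: Delgado→Section 11am (40 points), Eriksen→Section 9am (83 points), Rivera→Section 1pm (95 points), Farahani→Section 3pm (93 points), Watson→Section 2pm (70 points) — total 40+83+95+93+70 = 381 points.
Max-entry greedy (repeatedly take the single best remaining cell) gives 359 points, worse by 22.
Swapping Rivera↔Delgado (Rivera→Section 11am 30 points, Delgado→Section 1pm 27 points) loses 78.
Delgado's own top section is Section 3pm (62 points), but forcing Delgado→Section 3pm and reassigning the rest optimally gives only 373 points — worse by 8.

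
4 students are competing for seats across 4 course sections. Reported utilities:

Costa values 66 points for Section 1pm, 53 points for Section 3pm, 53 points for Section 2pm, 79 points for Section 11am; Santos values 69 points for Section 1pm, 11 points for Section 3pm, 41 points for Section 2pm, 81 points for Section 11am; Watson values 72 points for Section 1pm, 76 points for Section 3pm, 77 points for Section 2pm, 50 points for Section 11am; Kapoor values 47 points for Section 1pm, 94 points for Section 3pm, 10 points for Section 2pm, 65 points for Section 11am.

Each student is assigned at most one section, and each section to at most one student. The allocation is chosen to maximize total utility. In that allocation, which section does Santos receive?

Santos receives Section 1pm.

Optimal: Costa→Section 11am (79 points), Santos→Section 1pm (69 points), Watson→Section 2pm (77 points), Kapoor→Section 3pm (94 points) — total 79+69+77+94 = 319 points.
Max-entry greedy (repeatedly take the single best remaining cell) gives 318 points, worse by 1.
Santos's own top section is Section 11am (81 points), but forcing Santos→Section 11am and reassigning the rest optimally gives only 318 points — worse by 1.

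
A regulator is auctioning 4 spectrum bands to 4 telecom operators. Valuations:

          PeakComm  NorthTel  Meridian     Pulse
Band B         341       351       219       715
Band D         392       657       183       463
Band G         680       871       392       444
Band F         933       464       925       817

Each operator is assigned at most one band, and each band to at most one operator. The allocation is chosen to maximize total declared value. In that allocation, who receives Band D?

Optimal: PeakComm→Band G ($680M), NorthTel→Band D ($657M), Meridian→Band F ($925M), Pulse→Band B ($715M) — total 680+657+925+715 = $2977M.
Row-greedy (each operator in turn takes its best remaining band) gives $2486M, worse by 491.
Next-best assignment: PeakComm→Band D, NorthTel→Band G, Meridian→Band F, Pulse→Band B = $2903M.
Every other assignment is strictly worse.
NorthTel's own top band is Band G ($871M), but forcing NorthTel→Band G and reassigning the rest optimally gives only $2903M — worse by 74.

NorthTel receives Band D.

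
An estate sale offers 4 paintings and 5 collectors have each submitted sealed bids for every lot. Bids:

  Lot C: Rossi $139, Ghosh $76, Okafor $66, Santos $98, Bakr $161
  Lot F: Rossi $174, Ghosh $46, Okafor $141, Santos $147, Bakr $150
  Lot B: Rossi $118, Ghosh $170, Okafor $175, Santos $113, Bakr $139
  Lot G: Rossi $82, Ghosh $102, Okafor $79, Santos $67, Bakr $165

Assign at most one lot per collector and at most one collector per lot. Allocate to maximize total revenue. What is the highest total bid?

Maximum total: $626

Optimal: Rossi→Lot C ($139), Santos→Lot F ($147), Okafor→Lot B ($175), Bakr→Lot G ($165) — total 139+147+175+165 = $626.
Row-greedy (each collector in turn takes its best remaining lot) gives $521, worse by 105.
No other one-to-one assignment exceeds $626.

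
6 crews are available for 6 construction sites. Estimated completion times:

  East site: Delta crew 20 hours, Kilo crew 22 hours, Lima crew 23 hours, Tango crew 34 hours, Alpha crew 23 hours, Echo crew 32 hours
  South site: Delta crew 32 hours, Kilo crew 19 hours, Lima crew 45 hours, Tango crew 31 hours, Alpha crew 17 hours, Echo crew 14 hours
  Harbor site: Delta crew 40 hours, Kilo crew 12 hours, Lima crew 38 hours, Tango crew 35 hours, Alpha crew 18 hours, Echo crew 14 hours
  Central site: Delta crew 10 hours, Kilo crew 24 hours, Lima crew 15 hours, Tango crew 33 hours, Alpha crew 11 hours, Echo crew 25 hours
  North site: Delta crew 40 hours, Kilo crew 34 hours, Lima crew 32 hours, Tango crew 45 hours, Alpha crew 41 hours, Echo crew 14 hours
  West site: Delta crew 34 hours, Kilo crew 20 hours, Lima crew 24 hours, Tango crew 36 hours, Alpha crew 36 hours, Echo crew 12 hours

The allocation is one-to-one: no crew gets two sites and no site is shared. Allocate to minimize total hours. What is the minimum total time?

Minimum total: 111 hours

Treat this as an assignment problem: match each crew to one site.
Optimal: Delta crew→Central site (10 hours), Kilo crew→Harbor site (12 hours), Lima crew→West site (24 hours), Tango crew→East site (34 hours), Alpha crew→South site (17 hours), Echo crew→North site (14 hours) — total 10+12+24+34+17+14 = 111 hours.
Column-greedy (each site in turn goes to its cheapest remaining crew) gives 125 hours, worse by 14.
Swapping Lima crew↔Delta crew (Lima crew→Central site 15 hours, Delta crew→West site 34 hours) adds 15.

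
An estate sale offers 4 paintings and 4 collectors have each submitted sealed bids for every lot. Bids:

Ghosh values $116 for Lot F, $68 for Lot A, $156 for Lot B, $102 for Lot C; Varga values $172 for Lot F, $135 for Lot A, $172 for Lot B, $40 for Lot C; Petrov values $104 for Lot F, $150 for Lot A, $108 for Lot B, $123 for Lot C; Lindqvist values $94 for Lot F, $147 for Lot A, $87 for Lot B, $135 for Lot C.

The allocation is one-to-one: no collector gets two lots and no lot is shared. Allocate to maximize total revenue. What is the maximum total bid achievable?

This is a one-to-one assignment (maximum-weight bipartite matching).
Optimal: Ghosh→Lot B ($156), Varga→Lot F ($172), Petrov→Lot A ($150), Lindqvist→Lot C ($135) — total 156+172+150+135 = $613.
No other one-to-one assignment exceeds $613.

Max total: $613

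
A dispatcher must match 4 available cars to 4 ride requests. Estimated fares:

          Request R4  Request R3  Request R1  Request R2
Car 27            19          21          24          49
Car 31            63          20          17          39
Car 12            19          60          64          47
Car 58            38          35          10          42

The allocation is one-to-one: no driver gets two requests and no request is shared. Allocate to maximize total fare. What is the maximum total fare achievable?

Max total: $211

This is a one-to-one assignment (maximum-weight bipartite matching).
Optimal: Car 27→Request R2 ($49), Car 31→Request R4 ($63), Car 12→Request R1 ($64), Car 58→Request R3 ($35) — total 49+63+64+35 = $211.
Column-greedy (each request in turn goes to its best remaining driver) gives $189, worse by 22.
Next-best assignment: Car 27→Request R3, Car 31→Request R4, Car 12→Request R1, Car 58→Request R2 = $190.
Swapping Car 58↔Car 12 (Car 58→Request R1 $10, Car 12→Request R3 $60) loses 29.
No other one-to-one assignment exceeds $211.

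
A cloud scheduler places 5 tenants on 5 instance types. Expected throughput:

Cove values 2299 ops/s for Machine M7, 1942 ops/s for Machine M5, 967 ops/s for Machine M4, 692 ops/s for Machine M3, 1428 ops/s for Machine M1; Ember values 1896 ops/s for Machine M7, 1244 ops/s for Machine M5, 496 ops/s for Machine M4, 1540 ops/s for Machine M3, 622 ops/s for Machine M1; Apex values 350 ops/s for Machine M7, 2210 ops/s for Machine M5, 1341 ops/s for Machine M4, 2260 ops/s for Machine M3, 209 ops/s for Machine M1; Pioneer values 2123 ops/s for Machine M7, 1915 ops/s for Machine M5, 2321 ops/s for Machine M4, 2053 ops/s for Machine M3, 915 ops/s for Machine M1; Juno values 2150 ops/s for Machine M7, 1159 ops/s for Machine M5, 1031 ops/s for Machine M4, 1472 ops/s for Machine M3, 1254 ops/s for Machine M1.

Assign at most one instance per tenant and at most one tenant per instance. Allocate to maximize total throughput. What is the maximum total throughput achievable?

Maximum total: 9673 ops/s

Optimal: Cove→Machine M5 (1942 ops/s), Ember→Machine M7 (1896 ops/s), Apex→Machine M3 (2260 ops/s), Pioneer→Machine M4 (2321 ops/s), Juno→Machine M1 (1254 ops/s) — total 1942+1896+2260+2321+1254 = 9673 ops/s.
Column-greedy (each instance in turn goes to its best remaining tenant) gives 9624 ops/s, worse by 49.
Next-best assignment: Cove→Machine M1, Ember→Machine M3, Apex→Machine M5, Pioneer→Machine M4, Juno→Machine M7 = 9649 ops/s.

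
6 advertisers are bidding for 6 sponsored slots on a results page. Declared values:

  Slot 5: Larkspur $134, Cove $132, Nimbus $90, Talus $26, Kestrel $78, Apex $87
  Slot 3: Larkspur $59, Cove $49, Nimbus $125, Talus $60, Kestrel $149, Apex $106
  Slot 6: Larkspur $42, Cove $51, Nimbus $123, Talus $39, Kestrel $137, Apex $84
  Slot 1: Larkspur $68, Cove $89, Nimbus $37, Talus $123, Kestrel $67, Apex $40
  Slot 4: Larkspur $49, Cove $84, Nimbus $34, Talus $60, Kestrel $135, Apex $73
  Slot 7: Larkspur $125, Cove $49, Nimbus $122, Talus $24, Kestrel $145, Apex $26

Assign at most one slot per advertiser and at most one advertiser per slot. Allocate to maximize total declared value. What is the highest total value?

Optimal: Larkspur→Slot 7 ($125), Cove→Slot 5 ($132), Nimbus→Slot 6 ($123), Talus→Slot 1 ($123), Kestrel→Slot 4 ($135), Apex→Slot 3 ($106) — total 125+132+123+123+135+106 = $744.
Next-best assignment: Larkspur→Slot 7, Cove→Slot 5, Nimbus→Slot 6, Talus→Slot 1, Kestrel→Slot 3, Apex→Slot 4 = $725.
No other one-to-one assignment exceeds $744.

Max total: $744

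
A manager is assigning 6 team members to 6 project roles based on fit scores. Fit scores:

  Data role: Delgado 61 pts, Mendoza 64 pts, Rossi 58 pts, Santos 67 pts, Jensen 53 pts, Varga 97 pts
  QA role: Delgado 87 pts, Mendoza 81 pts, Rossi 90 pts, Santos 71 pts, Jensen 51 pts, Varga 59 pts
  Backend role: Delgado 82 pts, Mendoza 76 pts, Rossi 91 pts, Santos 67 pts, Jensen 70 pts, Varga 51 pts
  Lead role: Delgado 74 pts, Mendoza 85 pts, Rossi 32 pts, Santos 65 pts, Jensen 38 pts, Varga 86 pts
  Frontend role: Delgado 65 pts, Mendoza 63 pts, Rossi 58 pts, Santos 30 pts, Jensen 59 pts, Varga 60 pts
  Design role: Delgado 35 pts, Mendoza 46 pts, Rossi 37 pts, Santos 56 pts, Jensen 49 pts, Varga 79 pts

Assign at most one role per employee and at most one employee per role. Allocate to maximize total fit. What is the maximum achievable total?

This is a one-to-one assignment (maximum-weight bipartite matching).
Optimal: Delgado→QA role (87 pts), Mendoza→Lead role (85 pts), Rossi→Backend role (91 pts), Santos→Design role (56 pts), Jensen→Frontend role (59 pts), Varga→Data role (97 pts) — total 87+85+91+56+59+97 = 475 pts.
Column-greedy (each role in turn goes to its best remaining employee) gives 469 pts, worse by 6.
Next-best assignment: Delgado→Backend role, Mendoza→Lead role, Rossi→QA role, Santos→Design role, Jensen→Frontend role, Varga→Data role = 469 pts.

Max total: 475 pts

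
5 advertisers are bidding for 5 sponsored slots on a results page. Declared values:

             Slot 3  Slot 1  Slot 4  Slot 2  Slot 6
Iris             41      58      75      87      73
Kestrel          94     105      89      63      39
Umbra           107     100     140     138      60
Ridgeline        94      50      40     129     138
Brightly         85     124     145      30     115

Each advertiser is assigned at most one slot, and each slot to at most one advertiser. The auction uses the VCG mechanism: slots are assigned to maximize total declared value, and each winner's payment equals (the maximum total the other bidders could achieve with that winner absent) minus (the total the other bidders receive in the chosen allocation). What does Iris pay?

Efficient allocation: Iris→Slot 2 ($87), Kestrel→Slot 3 ($94), Umbra→Slot 4 ($140), Ridgeline→Slot 6 ($138), Brightly→Slot 1 ($124); total welfare W = $583.
Iris receives Slot 2 at value $87, so the others get W − 87 = $496.
Without Iris: best allocation of the remaining 4 bidders over all 5 slots is Kestrel→Slot 1 ($105), Umbra→Slot 2 ($138), Ridgeline→Slot 6 ($138), Brightly→Slot 4 ($145), total $526.
VCG payment = (others' best without Iris) − (others' welfare with Iris) = 526 − 496 = $30.

Iris pays $30.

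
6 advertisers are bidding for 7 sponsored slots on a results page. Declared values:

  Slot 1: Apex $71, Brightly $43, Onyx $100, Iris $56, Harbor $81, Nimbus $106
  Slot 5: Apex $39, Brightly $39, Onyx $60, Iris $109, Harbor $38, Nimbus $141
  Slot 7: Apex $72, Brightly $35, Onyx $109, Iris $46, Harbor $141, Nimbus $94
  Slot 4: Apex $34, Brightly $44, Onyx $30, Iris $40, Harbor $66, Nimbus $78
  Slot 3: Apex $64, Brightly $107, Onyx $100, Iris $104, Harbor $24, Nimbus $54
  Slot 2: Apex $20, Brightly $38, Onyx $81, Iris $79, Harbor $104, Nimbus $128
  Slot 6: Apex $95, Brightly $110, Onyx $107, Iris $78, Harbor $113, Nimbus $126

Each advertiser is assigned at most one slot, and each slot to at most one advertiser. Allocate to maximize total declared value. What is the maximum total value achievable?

Max total: $680

Optimal: Apex→Slot 6 ($95), Brightly→Slot 3 ($107), Onyx→Slot 1 ($100), Iris→Slot 5 ($109), Harbor→Slot 7 ($141), Nimbus→Slot 2 ($128) — total 95+107+100+109+141+128 = $680.
Column-greedy (each slot in turn goes to its best remaining advertiser) gives $520, worse by 160.
Next-best assignment: Apex→Slot 1, Brightly→Slot 3, Onyx→Slot 6, Iris→Slot 5, Harbor→Slot 7, Nimbus→Slot 2 = $663.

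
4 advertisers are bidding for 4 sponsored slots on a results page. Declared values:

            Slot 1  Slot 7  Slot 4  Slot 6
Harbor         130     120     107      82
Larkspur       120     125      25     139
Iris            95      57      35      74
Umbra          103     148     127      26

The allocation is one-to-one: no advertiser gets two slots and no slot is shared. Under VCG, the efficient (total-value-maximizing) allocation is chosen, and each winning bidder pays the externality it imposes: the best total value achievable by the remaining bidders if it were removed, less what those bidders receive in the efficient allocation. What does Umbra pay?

Efficient allocation: Harbor→Slot 4 ($107), Larkspur→Slot 6 ($139), Iris→Slot 1 ($95), Umbra→Slot 7 ($148); total welfare W = $489.
Umbra receives Slot 7 at value $148, so the others get W − 148 = $341.
Without Umbra: best allocation of the remaining 3 bidders over all 4 slots is Harbor→Slot 7 ($120), Larkspur→Slot 6 ($139), Iris→Slot 1 ($95), total $354.
VCG payment = (others' best without Umbra) − (others' welfare with Umbra) = 354 − 341 = $13.

Umbra pays $13.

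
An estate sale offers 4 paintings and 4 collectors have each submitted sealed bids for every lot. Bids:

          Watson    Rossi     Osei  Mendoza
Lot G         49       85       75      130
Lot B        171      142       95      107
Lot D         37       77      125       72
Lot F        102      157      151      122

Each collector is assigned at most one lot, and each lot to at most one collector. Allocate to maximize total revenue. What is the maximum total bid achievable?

Maximum total: $583

This is a one-to-one assignment (maximum-weight bipartite matching).
Optimal: Watson→Lot B ($171), Rossi→Lot F ($157), Osei→Lot D ($125), Mendoza→Lot G ($130) — total 171+157+125+130 = $583.
Checked against all permutations: $583 is optimal.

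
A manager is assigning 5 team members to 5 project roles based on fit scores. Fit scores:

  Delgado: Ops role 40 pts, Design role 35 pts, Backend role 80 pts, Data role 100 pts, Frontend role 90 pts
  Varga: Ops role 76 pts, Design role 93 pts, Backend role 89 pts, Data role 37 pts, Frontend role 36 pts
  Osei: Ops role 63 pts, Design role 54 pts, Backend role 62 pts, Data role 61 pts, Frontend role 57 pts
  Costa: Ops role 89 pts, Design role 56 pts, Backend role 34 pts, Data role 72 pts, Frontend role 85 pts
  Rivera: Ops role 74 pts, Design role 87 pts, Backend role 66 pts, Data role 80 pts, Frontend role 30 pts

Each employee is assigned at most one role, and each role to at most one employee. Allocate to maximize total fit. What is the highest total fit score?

Maximum total: 424 pts

Optimal: Delgado→Data role (100 pts), Varga→Backend role (89 pts), Osei→Ops role (63 pts), Costa→Frontend role (85 pts), Rivera→Design role (87 pts) — total 100+89+63+85+87 = 424 pts.
Column-greedy (each role in turn goes to its best remaining employee) gives 399 pts, worse by 25.
Next-best assignment: Delgado→Data role, Varga→Backend role, Osei→Frontend role, Costa→Ops role, Rivera→Design role = 422 pts.
Every other assignment is strictly worse.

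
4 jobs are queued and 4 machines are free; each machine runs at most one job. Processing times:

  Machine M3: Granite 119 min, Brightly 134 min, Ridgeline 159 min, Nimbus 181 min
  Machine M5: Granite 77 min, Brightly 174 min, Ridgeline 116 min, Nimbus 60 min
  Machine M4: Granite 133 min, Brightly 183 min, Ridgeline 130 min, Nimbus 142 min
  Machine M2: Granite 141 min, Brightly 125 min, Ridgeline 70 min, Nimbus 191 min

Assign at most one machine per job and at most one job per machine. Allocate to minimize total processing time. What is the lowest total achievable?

Treat this as an assignment problem: match each job to one machine.
Optimal: Granite→Machine M4 (133 min), Brightly→Machine M3 (134 min), Ridgeline→Machine M2 (70 min), Nimbus→Machine M5 (60 min) — total 133+134+70+60 = 397 min.
Row-greedy (each job in turn takes its cheapest remaining machine) gives 513 min, worse by 116.
Next-best assignment: Granite→Machine M5, Brightly→Machine M3, Ridgeline→Machine M2, Nimbus→Machine M4 = 423 min.

Minimum total: 397 min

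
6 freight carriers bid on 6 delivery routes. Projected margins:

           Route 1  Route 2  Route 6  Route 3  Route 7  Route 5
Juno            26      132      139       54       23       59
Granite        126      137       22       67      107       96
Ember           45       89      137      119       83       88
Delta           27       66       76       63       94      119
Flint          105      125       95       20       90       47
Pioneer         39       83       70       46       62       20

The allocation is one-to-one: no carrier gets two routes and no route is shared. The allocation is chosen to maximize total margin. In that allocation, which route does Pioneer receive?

Optimal: Juno→Route 6 ($139k), Granite→Route 1 ($126k), Ember→Route 3 ($119k), Delta→Route 5 ($119k), Flint→Route 2 ($125k), Pioneer→Route 7 ($62k) — total 139+126+119+119+125+62 = $690k.
Row-greedy (each carrier in turn takes its best remaining route) gives $681k, worse by 9.
Swapping Ember↔Flint (Ember→Route 2 $89k, Flint→Route 3 $20k) loses 135.
Every other assignment is strictly worse.
Pioneer's own top route is Route 2 ($83k), but forcing Pioneer→Route 2 and reassigning the rest optimally gives only $676k — worse by 14.

Pioneer receives Route 7.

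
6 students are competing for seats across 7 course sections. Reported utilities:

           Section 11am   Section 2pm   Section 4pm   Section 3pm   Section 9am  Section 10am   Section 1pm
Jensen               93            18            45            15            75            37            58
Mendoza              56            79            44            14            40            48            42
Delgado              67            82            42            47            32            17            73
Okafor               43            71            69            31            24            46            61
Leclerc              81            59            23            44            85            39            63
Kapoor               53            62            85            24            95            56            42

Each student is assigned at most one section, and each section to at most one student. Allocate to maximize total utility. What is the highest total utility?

Max total: 461 points

Treat this as an assignment problem: match each student to one section.
Optimal: Jensen→Section 11am (93 points), Mendoza→Section 2pm (79 points), Delgado→Section 1pm (73 points), Okafor→Section 10am (46 points), Leclerc→Section 9am (85 points), Kapoor→Section 4pm (85 points) — total 93+79+73+46+85+85 = 461 points.
Column-greedy (each section in turn goes to its best remaining student) gives 390 points, worse by 71.
Next-best assignment: Jensen→Section 11am, Mendoza→Section 2pm, Delgado→Section 1pm, Okafor→Section 4pm, Leclerc→Section 9am, Kapoor→Section 10am = 455 points.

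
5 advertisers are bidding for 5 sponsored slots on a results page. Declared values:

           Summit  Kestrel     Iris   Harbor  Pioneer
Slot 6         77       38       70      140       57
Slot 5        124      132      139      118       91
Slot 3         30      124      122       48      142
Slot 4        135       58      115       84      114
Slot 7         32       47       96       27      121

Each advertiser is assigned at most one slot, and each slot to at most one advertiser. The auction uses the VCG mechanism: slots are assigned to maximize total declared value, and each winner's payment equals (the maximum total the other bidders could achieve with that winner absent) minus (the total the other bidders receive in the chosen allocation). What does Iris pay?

Iris pays $29.

Efficient allocation: Summit→Slot 4 ($135), Kestrel→Slot 3 ($124), Iris→Slot 5 ($139), Harbor→Slot 6 ($140), Pioneer→Slot 7 ($121); total welfare W = $659.
Iris receives Slot 5 at value $139, so the others get W − 139 = $520.
Without Iris: best allocation of the remaining 4 bidders over all 5 slots is Summit→Slot 4 ($135), Kestrel→Slot 5 ($132), Harbor→Slot 6 ($140), Pioneer→Slot 3 ($142), total $549.
VCG payment = (others' best without Iris) − (others' welfare with Iris) = 549 − 520 = $29.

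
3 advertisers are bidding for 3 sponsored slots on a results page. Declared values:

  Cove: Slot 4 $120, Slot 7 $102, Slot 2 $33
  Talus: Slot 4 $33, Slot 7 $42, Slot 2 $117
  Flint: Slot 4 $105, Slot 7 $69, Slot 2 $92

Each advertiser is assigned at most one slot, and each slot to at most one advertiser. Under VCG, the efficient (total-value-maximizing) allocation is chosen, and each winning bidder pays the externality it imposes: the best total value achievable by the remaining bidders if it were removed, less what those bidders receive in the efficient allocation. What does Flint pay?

Flint pays $18.

Efficient allocation: Cove→Slot 7 ($102), Talus→Slot 2 ($117), Flint→Slot 4 ($105); total welfare W = $324.
Flint receives Slot 4 at value $105, so the others get W − 105 = $219.
Without Flint: best allocation of the remaining 2 bidders over all 3 slots is Cove→Slot 4 ($120), Talus→Slot 2 ($117), total $237.
VCG payment = (others' best without Flint) − (others' welfare with Flint) = 237 − 219 = $18.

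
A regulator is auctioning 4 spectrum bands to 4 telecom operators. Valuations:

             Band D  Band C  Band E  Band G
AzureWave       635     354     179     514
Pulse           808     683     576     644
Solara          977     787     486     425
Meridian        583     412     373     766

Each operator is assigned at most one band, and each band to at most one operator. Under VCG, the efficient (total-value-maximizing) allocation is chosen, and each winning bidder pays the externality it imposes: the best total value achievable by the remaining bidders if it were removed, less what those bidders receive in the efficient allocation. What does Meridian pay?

Meridian pays $176M.

Efficient allocation: AzureWave→Band D ($635M), Pulse→Band E ($576M), Solara→Band C ($787M), Meridian→Band G ($766M); total welfare W = $2764M.
Meridian receives Band G at value $766M, so the others get W − 766 = $1998M.
Without Meridian: best allocation of the remaining 3 bidders over all 4 bands is AzureWave→Band G ($514M), Pulse→Band C ($683M), Solara→Band D ($977M), total $2174M.
VCG payment = (others' best without Meridian) − (others' welfare with Meridian) = 2174 − 1998 = $176M.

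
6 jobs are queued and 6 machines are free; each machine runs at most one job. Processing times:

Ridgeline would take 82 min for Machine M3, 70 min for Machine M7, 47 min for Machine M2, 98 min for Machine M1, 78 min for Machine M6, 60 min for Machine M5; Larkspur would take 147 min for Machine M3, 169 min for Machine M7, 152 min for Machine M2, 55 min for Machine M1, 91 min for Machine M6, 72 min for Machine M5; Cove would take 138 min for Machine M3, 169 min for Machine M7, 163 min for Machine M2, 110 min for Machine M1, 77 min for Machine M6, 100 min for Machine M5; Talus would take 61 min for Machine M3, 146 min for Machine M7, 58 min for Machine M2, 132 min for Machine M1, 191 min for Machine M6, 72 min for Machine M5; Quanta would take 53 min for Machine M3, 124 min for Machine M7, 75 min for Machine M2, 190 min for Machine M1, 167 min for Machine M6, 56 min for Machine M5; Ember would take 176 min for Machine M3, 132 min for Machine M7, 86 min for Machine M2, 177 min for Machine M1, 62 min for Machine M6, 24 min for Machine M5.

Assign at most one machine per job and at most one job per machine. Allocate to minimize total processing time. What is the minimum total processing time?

Min total: 337 min

This is a one-to-one assignment (minimum-cost bipartite matching).
Optimal: Ridgeline→Machine M7 (70 min), Larkspur→Machine M1 (55 min), Cove→Machine M6 (77 min), Talus→Machine M2 (58 min), Quanta→Machine M3 (53 min), Ember→Machine M5 (24 min) — total 70+55+77+58+53+24 = 337 min.
Min-entry greedy (repeatedly take the single cheapest remaining cell) gives 402 min, worse by 65.
Checked against all permutations: 337 min is optimal.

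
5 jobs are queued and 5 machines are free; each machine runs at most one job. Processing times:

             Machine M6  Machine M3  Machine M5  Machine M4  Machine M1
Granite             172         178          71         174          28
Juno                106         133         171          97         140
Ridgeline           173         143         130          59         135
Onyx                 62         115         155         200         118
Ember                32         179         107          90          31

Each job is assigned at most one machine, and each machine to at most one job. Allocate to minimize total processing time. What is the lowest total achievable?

Minimum total: 356 min

Optimal: Granite→Machine M5 (71 min), Juno→Machine M3 (133 min), Ridgeline→Machine M4 (59 min), Onyx→Machine M6 (62 min), Ember→Machine M1 (31 min) — total 71+133+59+62+31 = 356 min.
Min-entry greedy (repeatedly take the single cheapest remaining cell) gives 405 min, worse by 49.
Swapping Ridgeline↔Juno (Ridgeline→Machine M3 143 min, Juno→Machine M4 97 min) adds 48.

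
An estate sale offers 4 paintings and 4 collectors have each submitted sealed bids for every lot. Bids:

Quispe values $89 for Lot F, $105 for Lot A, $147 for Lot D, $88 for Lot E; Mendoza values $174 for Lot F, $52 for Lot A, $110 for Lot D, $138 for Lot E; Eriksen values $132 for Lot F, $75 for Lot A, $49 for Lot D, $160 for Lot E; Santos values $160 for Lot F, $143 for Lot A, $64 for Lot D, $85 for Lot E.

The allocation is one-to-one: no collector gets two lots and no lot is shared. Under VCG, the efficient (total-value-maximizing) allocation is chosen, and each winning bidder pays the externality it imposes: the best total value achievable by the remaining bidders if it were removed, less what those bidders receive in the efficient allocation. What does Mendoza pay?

Mendoza pays $17.

Efficient allocation: Quispe→Lot D ($147), Mendoza→Lot F ($174), Eriksen→Lot E ($160), Santos→Lot A ($143); total welfare W = $624.
Mendoza receives Lot F at value $174, so the others get W − 174 = $450.
Without Mendoza: best allocation of the remaining 3 bidders over all 4 lots is Quispe→Lot D ($147), Eriksen→Lot E ($160), Santos→Lot F ($160), total $467.
VCG payment = (others' best without Mendoza) − (others' welfare with Mendoza) = 467 − 450 = $17.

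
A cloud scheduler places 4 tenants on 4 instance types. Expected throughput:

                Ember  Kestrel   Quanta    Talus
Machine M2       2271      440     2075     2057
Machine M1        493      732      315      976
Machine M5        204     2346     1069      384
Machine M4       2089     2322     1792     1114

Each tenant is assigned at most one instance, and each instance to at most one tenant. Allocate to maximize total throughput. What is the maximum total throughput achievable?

Treat this as an assignment problem: match each tenant to one instance.
Optimal: Ember→Machine M4 (2089 ops/s), Kestrel→Machine M5 (2346 ops/s), Quanta→Machine M2 (2075 ops/s), Talus→Machine M1 (976 ops/s) — total 2089+2346+2075+976 = 7486 ops/s.
Column-greedy (each instance in turn goes to its best remaining tenant) gives 7385 ops/s, worse by 101.
Swapping Talus↔Ember (Talus→Machine M4 1114 ops/s, Ember→Machine M1 493 ops/s) loses 1458.

Max total: 7486 ops/s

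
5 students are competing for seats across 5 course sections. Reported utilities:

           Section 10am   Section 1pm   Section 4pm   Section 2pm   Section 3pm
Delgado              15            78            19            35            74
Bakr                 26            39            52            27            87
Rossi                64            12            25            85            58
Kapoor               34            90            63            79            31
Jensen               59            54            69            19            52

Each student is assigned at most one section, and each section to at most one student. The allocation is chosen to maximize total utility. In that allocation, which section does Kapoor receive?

Kapoor receives Section 2pm.

This is the linear assignment problem.
Optimal: Delgado→Section 1pm (78 points), Bakr→Section 3pm (87 points), Rossi→Section 10am (64 points), Kapoor→Section 2pm (79 points), Jensen→Section 4pm (69 points) — total 78+87+64+79+69 = 377 points.
Row-greedy (each student in turn takes its best remaining section) gives 372 points, worse by 5.
Swapping Bakr↔Delgado (Bakr→Section 1pm 39 points, Delgado→Section 3pm 74 points) loses 52.
Kapoor's own top section is Section 1pm (90 points), but forcing Kapoor→Section 1pm and reassigning the rest optimally gives only 360 points — worse by 17.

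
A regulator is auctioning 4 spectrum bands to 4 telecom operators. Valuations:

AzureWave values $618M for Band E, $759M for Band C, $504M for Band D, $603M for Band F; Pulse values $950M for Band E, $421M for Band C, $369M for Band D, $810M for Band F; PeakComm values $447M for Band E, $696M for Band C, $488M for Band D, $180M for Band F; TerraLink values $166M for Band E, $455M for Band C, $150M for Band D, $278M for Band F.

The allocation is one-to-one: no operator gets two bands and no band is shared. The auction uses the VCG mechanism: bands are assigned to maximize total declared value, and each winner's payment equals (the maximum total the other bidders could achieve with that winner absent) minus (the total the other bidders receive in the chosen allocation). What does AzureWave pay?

AzureWave pays $31M.

Efficient allocation: AzureWave→Band F ($603M), Pulse→Band E ($950M), PeakComm→Band D ($488M), TerraLink→Band C ($455M); total welfare W = $2496M.
AzureWave receives Band F at value $603M, so the others get W − 603 = $1893M.
Without AzureWave: best allocation of the remaining 3 bidders over all 4 bands is Pulse→Band E ($950M), PeakComm→Band C ($696M), TerraLink→Band F ($278M), total $1924M.
VCG payment = (others' best without AzureWave) − (others' welfare with AzureWave) = 1924 − 1893 = $31M.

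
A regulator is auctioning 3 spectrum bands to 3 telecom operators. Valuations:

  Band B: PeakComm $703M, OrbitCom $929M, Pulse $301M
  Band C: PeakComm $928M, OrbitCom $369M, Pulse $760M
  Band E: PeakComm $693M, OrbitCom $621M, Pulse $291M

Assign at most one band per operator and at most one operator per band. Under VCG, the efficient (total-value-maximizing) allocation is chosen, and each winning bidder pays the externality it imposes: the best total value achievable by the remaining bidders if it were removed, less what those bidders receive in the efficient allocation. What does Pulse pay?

Efficient allocation: PeakComm→Band E ($693M), OrbitCom→Band B ($929M), Pulse→Band C ($760M); total welfare W = $2382M.
Pulse receives Band C at value $760M, so the others get W − 760 = $1622M.
Without Pulse: best allocation of the remaining 2 bidders over all 3 bands is PeakComm→Band C ($928M), OrbitCom→Band B ($929M), total $1857M.
VCG payment = (others' best without Pulse) − (others' welfare with Pulse) = 1857 − 1622 = $235M.

Pulse pays $235M.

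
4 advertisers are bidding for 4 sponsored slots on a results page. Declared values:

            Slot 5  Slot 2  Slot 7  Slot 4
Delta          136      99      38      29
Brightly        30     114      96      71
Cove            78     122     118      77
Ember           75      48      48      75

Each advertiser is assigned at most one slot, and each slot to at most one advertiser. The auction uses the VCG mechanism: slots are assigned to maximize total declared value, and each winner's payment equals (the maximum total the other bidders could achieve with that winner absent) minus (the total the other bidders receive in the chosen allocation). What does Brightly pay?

Brightly pays $4.

Efficient allocation: Delta→Slot 5 ($136), Brightly→Slot 2 ($114), Cove→Slot 7 ($118), Ember→Slot 4 ($75); total welfare W = $443.
Brightly receives Slot 2 at value $114, so the others get W − 114 = $329.
Without Brightly: best allocation of the remaining 3 bidders over all 4 slots is Delta→Slot 5 ($136), Cove→Slot 2 ($122), Ember→Slot 4 ($75), total $333.
VCG payment = (others' best without Brightly) − (others' welfare with Brightly) = 333 − 329 = $4.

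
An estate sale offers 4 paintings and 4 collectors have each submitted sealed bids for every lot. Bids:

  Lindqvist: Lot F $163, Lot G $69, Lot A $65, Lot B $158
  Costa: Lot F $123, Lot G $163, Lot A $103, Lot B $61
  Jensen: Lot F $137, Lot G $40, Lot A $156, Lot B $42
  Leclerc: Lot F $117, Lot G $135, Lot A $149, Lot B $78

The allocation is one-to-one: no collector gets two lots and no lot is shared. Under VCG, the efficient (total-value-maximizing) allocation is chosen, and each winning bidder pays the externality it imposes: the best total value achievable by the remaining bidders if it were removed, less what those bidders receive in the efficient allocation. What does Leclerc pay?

Efficient allocation: Lindqvist→Lot B ($158), Costa→Lot G ($163), Jensen→Lot F ($137), Leclerc→Lot A ($149); total welfare W = $607.
Leclerc receives Lot A at value $149, so the others get W − 149 = $458.
Without Leclerc: best allocation of the remaining 3 bidders over all 4 lots is Lindqvist→Lot F ($163), Costa→Lot G ($163), Jensen→Lot A ($156), total $482.
VCG payment = (others' best without Leclerc) − (others' welfare with Leclerc) = 482 − 458 = $24.

Leclerc pays $24.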